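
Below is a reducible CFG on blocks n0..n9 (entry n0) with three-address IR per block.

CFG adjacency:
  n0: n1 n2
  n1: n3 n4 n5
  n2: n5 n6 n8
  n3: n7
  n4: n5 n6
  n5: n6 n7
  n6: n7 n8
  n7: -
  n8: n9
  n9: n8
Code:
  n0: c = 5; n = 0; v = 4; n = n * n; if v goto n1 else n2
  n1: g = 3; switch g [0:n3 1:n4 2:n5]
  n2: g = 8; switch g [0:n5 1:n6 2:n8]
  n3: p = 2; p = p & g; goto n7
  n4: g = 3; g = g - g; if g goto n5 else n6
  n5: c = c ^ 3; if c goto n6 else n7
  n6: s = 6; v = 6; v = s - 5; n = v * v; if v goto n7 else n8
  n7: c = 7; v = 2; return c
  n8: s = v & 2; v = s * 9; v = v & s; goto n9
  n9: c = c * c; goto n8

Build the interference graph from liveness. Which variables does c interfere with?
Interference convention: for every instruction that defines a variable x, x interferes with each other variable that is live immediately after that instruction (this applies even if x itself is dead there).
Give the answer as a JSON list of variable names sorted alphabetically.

Answer: ["g", "n", "s", "v"]

Derivation:
Per-block:
  n0 def {c,n,v} use ∅
  n1 def {g} use ∅
  n2 def {g} use ∅
  n3 def {p} use {g}
  n4 def {g} use ∅
  n5 def {c} use {c}
  n6 def {n,s,v} use ∅
  n7 def {c,v} use ∅
  n8 def {s,v} use {v}
  n9 def {c} use {c}

Liveness:
  live n0: ∅→{c,v}
  live n1: {c}→{c,g}
  live n2: {c,v}→{c,v}
  live n3: {g}→∅
  live n4: {c}→{c}
  live n5: {c}→{c}
  live n6: {c}→{c,v}
  live n7: ∅→∅
  live n8: {c,v}→{c,v}
  live n9: {c,v}→{c,v}

Interference:
  c↔{g,n,s,v}
  g↔{c,p,v}
  n↔{c,v}
  p↔{g}
  s↔{c,v}
  v↔{c,g,n,s}

N(c) = ["g", "n", "s", "v"]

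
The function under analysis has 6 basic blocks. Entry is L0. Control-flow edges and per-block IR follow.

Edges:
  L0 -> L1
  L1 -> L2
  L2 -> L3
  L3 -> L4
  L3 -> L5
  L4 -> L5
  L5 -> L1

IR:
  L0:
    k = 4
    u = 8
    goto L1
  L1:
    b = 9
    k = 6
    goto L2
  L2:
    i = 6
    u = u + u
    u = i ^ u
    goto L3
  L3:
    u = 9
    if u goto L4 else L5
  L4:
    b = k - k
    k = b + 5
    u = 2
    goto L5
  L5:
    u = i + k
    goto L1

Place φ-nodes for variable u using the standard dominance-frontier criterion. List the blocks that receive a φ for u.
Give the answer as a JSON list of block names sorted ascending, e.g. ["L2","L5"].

Answer: ["L1", "L5"]

Working:
idom tree: L1←L0 L2←L1 L3←L2 L4←L3 L5←L3
Join-block Dom:
  L1: preds {L0,L5}: {L0} ∩ {L0,L1,L2,L3,L5} = {L0}; idom=L0
  L5: preds {L3,L4}: {L0,L1,L2,L3} ∩ {L0,L1,L2,L3,L4} = {L0,L1,L2,L3}; idom=L3

DF derivation:
  L1←L0: walk · to L0
  L1←L5: walk L5→L3→L2→L1 to L0
  L5←L3: walk · to L3
  L5←L4: walk L4 to L3
  L0 → ∅
  L1 → {L1}
  L2 → {L1}
  L3 → {L1}
  L4 → {L5}
  L5 → {L1}

φ for u: defs {L0,L2,L3,L4,L5}
  DF⁺ = {L1,L5}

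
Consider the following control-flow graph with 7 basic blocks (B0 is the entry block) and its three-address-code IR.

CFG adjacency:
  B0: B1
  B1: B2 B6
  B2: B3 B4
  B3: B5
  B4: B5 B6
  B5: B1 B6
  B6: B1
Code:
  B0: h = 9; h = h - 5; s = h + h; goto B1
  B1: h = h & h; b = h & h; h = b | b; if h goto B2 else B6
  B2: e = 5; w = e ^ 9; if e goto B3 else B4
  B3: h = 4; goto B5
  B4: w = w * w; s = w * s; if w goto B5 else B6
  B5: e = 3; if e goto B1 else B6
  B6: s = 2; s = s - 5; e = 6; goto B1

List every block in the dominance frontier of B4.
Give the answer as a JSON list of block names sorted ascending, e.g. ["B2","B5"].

Answer: ["B5", "B6"]

Working:
idom tree: B1←B0 B2←B1 B3←B2 B4←B2 B5←B2 B6←B1
Join-block Dom:
  B1: preds {B0,B5,B6}: {B0} ∩ {B0,B1,B2,B5} ∩ {B0,B1,B6} = {B0}; idom=B0
  B5: preds {B3,B4}: {B0,B1,B2,B3} ∩ {B0,B1,B2,B4} = {B0,B1,B2}; idom=B2
  B6: preds {B1,B4,B5}: {B0,B1} ∩ {B0,B1,B2,B4} ∩ {B0,B1,B2,B5} = {B0,B1}; idom=B1

DF walk-up:
  B1←B0: walk · to B0
  B1←B5: walk B5→B2→B1 to B0
  B1←B6: walk B6→B1 to B0
  B5←B3: walk B3 to B2
  B5←B4: walk B4 to B2
  B6←B1: walk · to B1
  B6←B4: walk B4→B2 to B1
  B6←B5: walk B5→B2 to B1
  DF(B0)=∅
  DF(B1)={B1}
  DF(B2)={B1,B6}
  DF(B3)={B5}
  DF(B4)={B5,B6}
  DF(B5)={B1,B6}
  DF(B6)={B1}

DF(B4) = ["B5", "B6"]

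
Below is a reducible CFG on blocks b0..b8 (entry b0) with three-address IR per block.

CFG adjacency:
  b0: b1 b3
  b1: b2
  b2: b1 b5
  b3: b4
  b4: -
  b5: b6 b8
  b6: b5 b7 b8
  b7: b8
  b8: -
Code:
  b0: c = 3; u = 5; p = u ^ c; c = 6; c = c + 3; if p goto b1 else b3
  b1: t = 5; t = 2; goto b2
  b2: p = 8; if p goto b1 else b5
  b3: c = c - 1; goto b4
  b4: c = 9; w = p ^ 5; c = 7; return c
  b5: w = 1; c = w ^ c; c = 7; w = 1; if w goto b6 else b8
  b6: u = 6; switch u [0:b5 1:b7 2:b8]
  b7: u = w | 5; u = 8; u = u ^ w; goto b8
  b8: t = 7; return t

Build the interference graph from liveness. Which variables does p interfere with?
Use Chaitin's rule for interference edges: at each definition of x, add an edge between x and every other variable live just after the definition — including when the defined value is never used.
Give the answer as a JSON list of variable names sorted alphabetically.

def/use:
  b0 def {c,p,u} use ∅
  b1 def {t} use ∅
  b2 def {p} use ∅
  b3 def {c} use {c}
  b4 def {c,w} use {p}
  b5 def {c,w} use {c}
  b6 def {u} use ∅
  b7 def {u} use {w}
  b8 def {t} use ∅

Liveness:
  b0 li=∅ lo={c,p}
  b1 li={c} lo={c}
  b2 li={c} lo={c}
  b3 li={c,p} lo={p}
  b4 li={p} lo=∅
  b5 li={c} lo={c,w}
  b6 li={c,w} lo={c,w}
  b7 li={w} lo=∅
  b8 li=∅ lo=∅

Interfere edges:
  c: {p,t,u,w}
  p: {c}
  t: {c}
  u: {c,w}
  w: {c,u}

N(p) = ["c"]

Answer: ["c"]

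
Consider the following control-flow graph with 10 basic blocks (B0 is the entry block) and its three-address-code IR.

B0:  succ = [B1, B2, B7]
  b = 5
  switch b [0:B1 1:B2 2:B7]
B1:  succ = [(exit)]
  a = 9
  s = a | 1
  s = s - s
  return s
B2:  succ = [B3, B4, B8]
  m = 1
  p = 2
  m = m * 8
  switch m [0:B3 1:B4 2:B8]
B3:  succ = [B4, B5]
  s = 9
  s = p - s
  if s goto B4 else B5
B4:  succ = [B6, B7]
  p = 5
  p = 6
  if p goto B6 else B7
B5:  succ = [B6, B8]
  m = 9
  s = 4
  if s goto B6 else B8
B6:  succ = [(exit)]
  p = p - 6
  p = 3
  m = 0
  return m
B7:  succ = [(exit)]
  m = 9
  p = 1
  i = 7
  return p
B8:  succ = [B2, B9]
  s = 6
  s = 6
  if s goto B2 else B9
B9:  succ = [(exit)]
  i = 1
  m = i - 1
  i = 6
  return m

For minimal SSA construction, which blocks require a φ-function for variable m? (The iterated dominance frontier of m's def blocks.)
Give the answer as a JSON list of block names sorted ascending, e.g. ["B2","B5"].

idom tree: B1←B0 B2←B0 B3←B2 B4←B2 B5←B3 B6←B2 B7←B0 B8←B2 B9←B8
Dom at joins:
  B2: preds {B0,B8}: {B0} ∩ {B0,B2,B8} = {B0}; idom=B0
  B4: preds {B2,B3}: {B0,B2} ∩ {B0,B2,B3} = {B0,B2}; idom=B2
  B6: preds {B4,B5}: {B0,B2,B4} ∩ {B0,B2,B3,B5} = {B0,B2}; idom=B2
  B7: preds {B0,B4}: {B0} ∩ {B0,B2,B4} = {B0}; idom=B0
  B8: preds {B2,B5}: {B0,B2} ∩ {B0,B2,B3,B5} = {B0,B2}; idom=B2

DF derivation:
  join B2 pred B0: · stop@B0
  join B2 pred B8: B8→B2 stop@B0
  join B4 pred B2: · stop@B2
  join B4 pred B3: B3 stop@B2
  join B6 pred B4: B4 stop@B2
  join B6 pred B5: B5→B3 stop@B2
  join B7 pred B0: · stop@B0
  join B7 pred B4: B4→B2 stop@B0
  join B8 pred B2: · stop@B2
  join B8 pred B5: B5→B3 stop@B2
  B0 → ∅
  B1 → ∅
  B2 → {B2,B7}
  B3 → {B4,B6,B8}
  B4 → {B6,B7}
  B5 → {B6,B8}
  B6 → ∅
  B7 → ∅
  B8 → {B2}
  B9 → ∅

φ for m: defs {B2,B5,B6,B7,B9}
  DF⁺ = {B2,B6,B7,B8}

Answer: ["B2", "B6", "B7", "B8"]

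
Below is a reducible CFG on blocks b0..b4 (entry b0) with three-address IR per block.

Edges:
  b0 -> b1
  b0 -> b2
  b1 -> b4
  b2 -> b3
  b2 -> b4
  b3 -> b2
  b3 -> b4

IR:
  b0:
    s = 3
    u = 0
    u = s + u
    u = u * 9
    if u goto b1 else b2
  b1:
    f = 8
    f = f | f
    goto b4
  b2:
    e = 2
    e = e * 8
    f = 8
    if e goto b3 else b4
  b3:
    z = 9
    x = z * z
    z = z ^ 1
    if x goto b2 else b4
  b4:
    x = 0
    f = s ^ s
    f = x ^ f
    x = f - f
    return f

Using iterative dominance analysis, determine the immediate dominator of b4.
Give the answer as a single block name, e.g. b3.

Answer: b0

Working:
idom tree: b1←b0 b2←b0 b3←b2 b4←b0
Join-block Dom:
  b2: preds {b0,b3}: {b0} ∩ {b0,b2,b3} = {b0}; idom=b0
  b4: preds {b1,b2,b3}: {b0,b1} ∩ {b0,b2} ∩ {b0,b2,b3} = {b0}; idom=b0

idom(b4) = b0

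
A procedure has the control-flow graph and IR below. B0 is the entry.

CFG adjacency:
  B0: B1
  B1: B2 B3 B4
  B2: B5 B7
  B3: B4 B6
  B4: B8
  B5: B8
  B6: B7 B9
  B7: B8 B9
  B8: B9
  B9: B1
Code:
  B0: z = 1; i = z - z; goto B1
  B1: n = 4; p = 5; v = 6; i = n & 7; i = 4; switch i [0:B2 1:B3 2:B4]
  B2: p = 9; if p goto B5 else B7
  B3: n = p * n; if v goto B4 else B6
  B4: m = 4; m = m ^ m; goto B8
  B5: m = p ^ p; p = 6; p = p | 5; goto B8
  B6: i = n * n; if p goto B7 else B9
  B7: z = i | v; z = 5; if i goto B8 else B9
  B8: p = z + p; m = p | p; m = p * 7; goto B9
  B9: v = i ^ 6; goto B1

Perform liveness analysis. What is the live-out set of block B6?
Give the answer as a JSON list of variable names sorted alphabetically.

Answer: ["i", "p", "v", "z"]

Analysis:
def/use:
  B0 def {i,z} use ∅
  B1 def {i,n,p,v} use ∅
  B2 def {p} use ∅
  B3 def {n} use {n,p,v}
  B4 def {m} use ∅
  B5 def {m,p} use {p}
  B6 def {i} use {n,p}
  B7 def {z} use {i,v}
  B8 def {m,p} use {p,z}
  B9 def {v} use {i}

Backward fixpoint:
  B0: in=∅ out={z}
  B1: in={z} out={i,n,p,v,z}
  B2: in={i,v,z} out={i,p,v,z}
  B3: in={i,n,p,v,z} out={i,n,p,v,z}
  B4: in={i,p,z} out={i,p,z}
  B5: in={i,p,z} out={i,p,z}
  B6: in={n,p,v,z} out={i,p,v,z}
  B7: in={i,p,v} out={i,p,z}
  B8: in={i,p,z} out={i,z}
  B9: in={i,z} out={z}

live-out(B6) = ["i", "p", "v", "z"]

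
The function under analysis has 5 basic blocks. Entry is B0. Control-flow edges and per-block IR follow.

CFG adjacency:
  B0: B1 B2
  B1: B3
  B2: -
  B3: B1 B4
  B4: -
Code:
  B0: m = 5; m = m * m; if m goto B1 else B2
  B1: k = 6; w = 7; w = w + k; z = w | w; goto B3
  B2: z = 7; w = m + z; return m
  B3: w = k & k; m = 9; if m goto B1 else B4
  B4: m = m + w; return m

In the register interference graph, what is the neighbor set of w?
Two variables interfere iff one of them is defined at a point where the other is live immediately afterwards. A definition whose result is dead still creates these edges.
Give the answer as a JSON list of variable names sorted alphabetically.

def/use:
  B0: def={m} ue=∅
  B1: def={k,w,z} ue=∅
  B2: def={w,z} ue={m}
  B3: def={m,w} ue={k}
  B4: def={m} ue={m,w}

Liveness:
  live B0: ∅→{m}
  live B1: ∅→{k}
  live B2: {m}→∅
  live B3: {k}→{m,w}
  live B4: {m,w}→∅

Interference:
  k — {w,z}
  m — {w,z}
  w — {k,m}
  z — {k,m}

N(w) = ["k", "m"]

Answer: ["k", "m"]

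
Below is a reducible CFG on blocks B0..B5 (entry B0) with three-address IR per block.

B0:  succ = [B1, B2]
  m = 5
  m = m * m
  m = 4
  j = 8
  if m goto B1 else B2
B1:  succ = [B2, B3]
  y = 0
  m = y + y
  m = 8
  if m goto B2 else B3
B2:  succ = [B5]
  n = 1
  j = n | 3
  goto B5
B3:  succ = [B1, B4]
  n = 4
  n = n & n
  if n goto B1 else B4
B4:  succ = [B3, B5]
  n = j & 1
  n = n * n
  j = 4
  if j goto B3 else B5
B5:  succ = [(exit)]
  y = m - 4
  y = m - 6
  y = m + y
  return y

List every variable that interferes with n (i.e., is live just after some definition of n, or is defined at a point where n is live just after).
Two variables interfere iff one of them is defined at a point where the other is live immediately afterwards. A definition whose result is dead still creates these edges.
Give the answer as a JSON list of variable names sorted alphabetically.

Answer: ["j", "m"]

Derivation:
def/use:
  B0: def={j,m} ue=∅
  B1: def={m,y} ue=∅
  B2: def={j,n} ue=∅
  B3: def={n} ue=∅
  B4: def={j,n} ue={j}
  B5: def={y} ue={m}

Liveness:
  live B0: ∅→{j,m}
  live B1: {j}→{j,m}
  live B2: {m}→{m}
  live B3: {j,m}→{j,m}
  live B4: {j,m}→{j,m}
  live B5: {m}→∅

Conflict graph:
  j — {m,n,y}
  m — {j,n,y}
  n — {j,m}
  y — {j,m}

N(n) = ["j", "m"]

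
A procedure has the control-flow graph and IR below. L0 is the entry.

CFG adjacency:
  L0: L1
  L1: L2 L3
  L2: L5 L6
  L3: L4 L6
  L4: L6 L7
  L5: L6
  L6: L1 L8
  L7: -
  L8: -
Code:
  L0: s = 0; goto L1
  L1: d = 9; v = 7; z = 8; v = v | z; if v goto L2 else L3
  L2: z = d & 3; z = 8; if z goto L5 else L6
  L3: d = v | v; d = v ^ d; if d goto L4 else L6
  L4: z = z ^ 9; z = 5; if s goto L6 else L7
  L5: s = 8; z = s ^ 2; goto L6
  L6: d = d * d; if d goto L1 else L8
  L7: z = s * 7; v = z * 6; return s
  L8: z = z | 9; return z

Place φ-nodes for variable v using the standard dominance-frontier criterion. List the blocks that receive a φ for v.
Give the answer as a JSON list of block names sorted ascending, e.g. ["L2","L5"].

idom tree: L1←L0 L2←L1 L3←L1 L4←L3 L5←L2 L6←L1 L7←L4 L8←L6
Join-block Dom:
  L1: preds {L0,L6}: {L0} ∩ {L0,L1,L6} = {L0}; idom=L0
  L6: preds {L2,L3,L4,L5}: {L0,L1,L2} ∩ {L0,L1,L3} ∩ {L0,L1,L3,L4} ∩ {L0,L1,L2,L5} = {L0,L1}; idom=L1

DF derivation:
  join L1 pred L0: · stop@L0
  join L1 pred L6: L6→L1 stop@L0
  join L6 pred L2: L2 stop@L1
  join L6 pred L3: L3 stop@L1
  join L6 pred L4: L4→L3 stop@L1
  join L6 pred L5: L5→L2 stop@L1
  L0: DF=∅
  L1: DF={L1}
  L2: DF={L6}
  L3: DF={L6}
  L4: DF={L6}
  L5: DF={L6}
  L6: DF={L1}
  L7: DF=∅
  L8: DF=∅

φ for v: defs {L1,L7}
  DF⁺ = {L1}

Answer: ["L1"]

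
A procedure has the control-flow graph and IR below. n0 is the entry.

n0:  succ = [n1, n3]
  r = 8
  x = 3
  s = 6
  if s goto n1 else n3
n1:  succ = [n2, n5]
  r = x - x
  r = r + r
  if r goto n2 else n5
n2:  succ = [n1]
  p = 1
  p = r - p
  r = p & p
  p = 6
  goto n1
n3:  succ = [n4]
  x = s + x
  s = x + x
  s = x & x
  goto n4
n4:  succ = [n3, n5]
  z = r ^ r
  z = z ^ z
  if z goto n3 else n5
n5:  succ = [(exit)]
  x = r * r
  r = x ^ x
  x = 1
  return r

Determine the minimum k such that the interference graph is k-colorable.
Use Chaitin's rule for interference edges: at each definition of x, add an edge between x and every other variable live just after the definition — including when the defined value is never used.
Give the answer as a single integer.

Answer: 4

Working:
def/use:
  n0: {r,s,x} / ∅
  n1: {r} / {x}
  n2: {p,r} / {r}
  n3: {s,x} / {s,x}
  n4: {z} / {r}
  n5: {r,x} / {r}

Liveness:
  n0: in=∅ out={r,s,x}
  n1: in={x} out={r,x}
  n2: in={r,x} out={x}
  n3: in={r,s,x} out={r,s,x}
  n4: in={r,s,x} out={r,s,x}
  n5: in={r} out=∅

Conflict graph:
  p↔{r,x}
  r↔{p,s,x,z}
  s↔{r,x,z}
  x↔{p,r,s,z}
  z↔{r,s,x}

Registers:
  {r,s,x,z} pairwise interfere (4-clique) ⇒ χ ≥ 4
  4-colouring: r0={r}  r1={x}  r2={p,s}  r3={z}
  χ = 4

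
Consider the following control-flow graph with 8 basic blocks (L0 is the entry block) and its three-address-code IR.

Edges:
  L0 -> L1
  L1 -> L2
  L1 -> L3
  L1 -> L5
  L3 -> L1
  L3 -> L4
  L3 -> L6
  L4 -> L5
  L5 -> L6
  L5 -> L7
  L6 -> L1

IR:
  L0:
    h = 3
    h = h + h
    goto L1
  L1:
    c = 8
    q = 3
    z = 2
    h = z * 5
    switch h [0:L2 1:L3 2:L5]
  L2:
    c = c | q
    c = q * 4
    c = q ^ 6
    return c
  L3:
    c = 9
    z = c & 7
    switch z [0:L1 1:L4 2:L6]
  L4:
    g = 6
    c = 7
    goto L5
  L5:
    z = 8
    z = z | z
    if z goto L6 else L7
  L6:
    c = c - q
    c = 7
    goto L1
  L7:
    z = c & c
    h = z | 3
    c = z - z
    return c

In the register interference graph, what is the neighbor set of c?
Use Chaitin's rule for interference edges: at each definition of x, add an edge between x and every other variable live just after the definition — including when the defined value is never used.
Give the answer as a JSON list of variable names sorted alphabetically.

Per-block:
  L0: def={h} ue=∅
  L1: def={c,h,q,z} ue=∅
  L2: def={c} ue={c,q}
  L3: def={c,z} ue=∅
  L4: def={c,g} ue=∅
  L5: def={z} ue=∅
  L6: def={c} ue={c,q}
  L7: def={c,h,z} ue={c}

Backward fixpoint:
  live L0: ∅→∅
  live L1: ∅→{c,q}
  live L2: {c,q}→∅
  live L3: {q}→{c,q}
  live L4: {q}→{c,q}
  live L5: {c,q}→{c,q}
  live L6: {c,q}→∅
  live L7: {c}→∅

Interfere edges:
  c — {h,q,z}
  g — {q}
  h — {c,q,z}
  q — {c,g,h,z}
  z — {c,h,q}

N(c) = ["h", "q", "z"]

Answer: ["h", "q", "z"]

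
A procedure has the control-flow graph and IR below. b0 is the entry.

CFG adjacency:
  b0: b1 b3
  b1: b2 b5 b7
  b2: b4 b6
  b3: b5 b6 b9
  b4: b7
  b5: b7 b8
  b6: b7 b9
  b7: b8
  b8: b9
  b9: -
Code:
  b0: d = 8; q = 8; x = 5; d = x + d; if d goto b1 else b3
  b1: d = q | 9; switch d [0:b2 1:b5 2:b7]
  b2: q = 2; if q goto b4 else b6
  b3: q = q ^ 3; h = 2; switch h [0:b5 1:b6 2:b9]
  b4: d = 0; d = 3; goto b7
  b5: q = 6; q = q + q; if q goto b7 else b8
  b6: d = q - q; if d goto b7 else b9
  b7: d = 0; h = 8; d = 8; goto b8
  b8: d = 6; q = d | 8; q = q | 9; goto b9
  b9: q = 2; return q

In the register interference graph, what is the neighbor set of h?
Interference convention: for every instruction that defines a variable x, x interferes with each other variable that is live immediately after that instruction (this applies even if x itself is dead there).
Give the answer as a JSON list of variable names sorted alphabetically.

Answer: ["q"]

Analysis:
def/use:
  b0: def={d,q,x} ue=∅
  b1: def={d} ue={q}
  b2: def={q} ue=∅
  b3: def={h,q} ue={q}
  b4: def={d} ue=∅
  b5: def={q} ue=∅
  b6: def={d} ue={q}
  b7: def={d,h} ue=∅
  b8: def={d,q} ue=∅
  b9: def={q} ue=∅

Live sets:
  b0: in=∅ out={q}
  b1: in={q} out=∅
  b2: in=∅ out={q}
  b3: in={q} out={q}
  b4: in=∅ out=∅
  b5: in=∅ out=∅
  b6: in={q} out=∅
  b7: in=∅ out=∅
  b8: in=∅ out=∅
  b9: in=∅ out=∅

Interference:
  d: {q,x}
  h: {q}
  q: {d,h,x}
  x: {d,q}

N(h) = ["q"]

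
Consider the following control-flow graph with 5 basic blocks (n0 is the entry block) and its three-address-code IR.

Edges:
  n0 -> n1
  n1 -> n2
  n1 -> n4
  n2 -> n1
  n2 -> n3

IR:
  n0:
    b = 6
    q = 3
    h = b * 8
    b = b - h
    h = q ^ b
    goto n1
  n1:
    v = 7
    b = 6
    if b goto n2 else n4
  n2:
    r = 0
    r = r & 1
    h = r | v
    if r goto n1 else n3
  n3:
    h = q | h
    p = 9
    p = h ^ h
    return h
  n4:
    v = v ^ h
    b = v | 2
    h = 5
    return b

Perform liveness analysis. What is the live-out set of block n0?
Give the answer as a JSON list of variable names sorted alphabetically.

def/use:
  n0: {b,h,q} / ∅
  n1: {b,v} / ∅
  n2: {h,r} / {v}
  n3: {h,p} / {h,q}
  n4: {b,h,v} / {h,v}

Backward fixpoint:
  n0: in=∅ out={h,q}
  n1: in={h,q} out={h,q,v}
  n2: in={q,v} out={h,q}
  n3: in={h,q} out=∅
  n4: in={h,v} out=∅

live-out(n0) = ["h", "q"]

Answer: ["h", "q"]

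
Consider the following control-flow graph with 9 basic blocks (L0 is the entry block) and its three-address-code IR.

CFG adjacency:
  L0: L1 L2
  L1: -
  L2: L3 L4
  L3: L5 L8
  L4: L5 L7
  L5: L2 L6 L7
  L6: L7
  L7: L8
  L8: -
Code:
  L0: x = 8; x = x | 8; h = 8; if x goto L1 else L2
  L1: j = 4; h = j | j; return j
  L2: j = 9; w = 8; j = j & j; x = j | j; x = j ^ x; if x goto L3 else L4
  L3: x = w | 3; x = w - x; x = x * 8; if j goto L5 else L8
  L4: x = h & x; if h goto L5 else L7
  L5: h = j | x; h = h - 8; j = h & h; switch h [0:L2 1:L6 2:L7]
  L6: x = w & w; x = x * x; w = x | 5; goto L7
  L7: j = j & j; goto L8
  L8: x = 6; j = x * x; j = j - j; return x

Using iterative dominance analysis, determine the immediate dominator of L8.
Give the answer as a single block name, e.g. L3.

Answer: L2

Working:
idom tree: L1←L0 L2←L0 L3←L2 L4←L2 L5←L2 L6←L5 L7←L2 L8←L2
Dom at joins:
  L2: preds {L0,L5}: {L0} ∩ {L0,L2,L5} = {L0}; idom=L0
  L5: preds {L3,L4}: {L0,L2,L3} ∩ {L0,L2,L4} = {L0,L2}; idom=L2
  L7: preds {L4,L5,L6}: {L0,L2,L4} ∩ {L0,L2,L5} ∩ {L0,L2,L5,L6} = {L0,L2}; idom=L2
  L8: preds {L3,L7}: {L0,L2,L3} ∩ {L0,L2,L7} = {L0,L2}; idom=L2

idom(L8) = L2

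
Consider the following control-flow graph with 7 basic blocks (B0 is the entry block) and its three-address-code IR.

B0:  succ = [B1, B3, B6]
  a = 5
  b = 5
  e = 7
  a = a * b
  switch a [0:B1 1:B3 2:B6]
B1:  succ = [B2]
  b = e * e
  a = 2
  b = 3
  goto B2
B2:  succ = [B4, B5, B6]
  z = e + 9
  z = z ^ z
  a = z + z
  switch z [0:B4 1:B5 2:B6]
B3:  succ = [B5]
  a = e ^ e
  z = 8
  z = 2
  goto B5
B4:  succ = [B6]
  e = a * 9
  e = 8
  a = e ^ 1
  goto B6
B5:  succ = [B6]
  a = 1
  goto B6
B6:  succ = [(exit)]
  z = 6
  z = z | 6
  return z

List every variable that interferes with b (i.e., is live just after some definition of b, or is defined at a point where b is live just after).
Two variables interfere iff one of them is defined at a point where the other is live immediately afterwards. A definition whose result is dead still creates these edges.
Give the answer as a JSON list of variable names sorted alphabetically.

Per-block:
  B0: def={a,b,e} ue=∅
  B1: def={a,b} ue={e}
  B2: def={a,z} ue={e}
  B3: def={a,z} ue={e}
  B4: def={a,e} ue={a}
  B5: def={a} ue=∅
  B6: def={z} ue=∅

Backward fixpoint:
  B0 li=∅ lo={e}
  B1 li={e} lo={e}
  B2 li={e} lo={a}
  B3 li={e} lo=∅
  B4 li={a} lo=∅
  B5 li=∅ lo=∅
  B6 li=∅ lo=∅

Interference:
  a↔{b,e,z}
  b↔{a,e}
  e↔{a,b}
  z↔{a}

N(b) = ["a", "e"]

Answer: ["a", "e"]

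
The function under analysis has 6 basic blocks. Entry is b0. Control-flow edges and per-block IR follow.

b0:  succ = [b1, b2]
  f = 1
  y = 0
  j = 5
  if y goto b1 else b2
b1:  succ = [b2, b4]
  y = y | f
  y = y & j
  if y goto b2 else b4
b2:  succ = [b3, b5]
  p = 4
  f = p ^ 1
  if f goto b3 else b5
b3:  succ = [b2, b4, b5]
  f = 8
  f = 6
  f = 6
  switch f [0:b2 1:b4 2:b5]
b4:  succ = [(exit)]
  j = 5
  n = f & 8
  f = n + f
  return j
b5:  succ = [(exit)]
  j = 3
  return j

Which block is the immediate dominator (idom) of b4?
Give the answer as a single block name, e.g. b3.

Answer: b0

Working:
idom tree: b1←b0 b2←b0 b3←b2 b4←b0 b5←b2
Join-block Dom:
  b2: preds {b0,b1,b3}: {b0} ∩ {b0,b1} ∩ {b0,b2,b3} = {b0}; idom=b0
  b4: preds {b1,b3}: {b0,b1} ∩ {b0,b2,b3} = {b0}; idom=b0
  b5: preds {b2,b3}: {b0,b2} ∩ {b0,b2,b3} = {b0,b2}; idom=b2

idom(b4) = b0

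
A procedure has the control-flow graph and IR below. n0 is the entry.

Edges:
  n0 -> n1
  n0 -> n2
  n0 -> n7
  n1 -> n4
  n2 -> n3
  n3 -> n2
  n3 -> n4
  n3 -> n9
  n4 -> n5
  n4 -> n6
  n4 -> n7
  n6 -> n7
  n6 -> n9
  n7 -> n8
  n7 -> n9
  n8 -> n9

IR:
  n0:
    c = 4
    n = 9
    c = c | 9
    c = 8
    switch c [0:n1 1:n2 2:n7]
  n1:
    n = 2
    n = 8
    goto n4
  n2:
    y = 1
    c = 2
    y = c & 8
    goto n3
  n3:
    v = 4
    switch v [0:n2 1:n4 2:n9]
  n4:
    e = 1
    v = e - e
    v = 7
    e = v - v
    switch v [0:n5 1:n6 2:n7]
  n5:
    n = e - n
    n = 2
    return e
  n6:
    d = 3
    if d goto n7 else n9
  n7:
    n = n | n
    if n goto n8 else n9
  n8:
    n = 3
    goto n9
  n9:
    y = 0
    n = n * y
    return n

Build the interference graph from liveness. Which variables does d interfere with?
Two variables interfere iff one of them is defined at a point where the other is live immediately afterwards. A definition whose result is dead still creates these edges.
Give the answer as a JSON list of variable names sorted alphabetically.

Block summaries:
  n0: def={c,n} ue=∅
  n1: def={n} ue=∅
  n2: def={c,y} ue=∅
  n3: def={v} ue=∅
  n4: def={e,v} ue=∅
  n5: def={n} ue={e,n}
  n6: def={d} ue=∅
  n7: def={n} ue={n}
  n8: def={n} ue=∅
  n9: def={n,y} ue={n}

Live sets:
  n0: in=∅ out={n}
  n1: in=∅ out={n}
  n2: in={n} out={n}
  n3: in={n} out={n}
  n4: in={n} out={e,n}
  n5: in={e,n} out=∅
  n6: in={n} out={n}
  n7: in={n} out={n}
  n8: in=∅ out={n}
  n9: in={n} out=∅

Interfere edges:
  c↔{n}
  d↔{n}
  e↔{n,v}
  n↔{c,d,e,v,y}
  v↔{e,n}
  y↔{n}

N(d) = ["n"]

Answer: ["n"]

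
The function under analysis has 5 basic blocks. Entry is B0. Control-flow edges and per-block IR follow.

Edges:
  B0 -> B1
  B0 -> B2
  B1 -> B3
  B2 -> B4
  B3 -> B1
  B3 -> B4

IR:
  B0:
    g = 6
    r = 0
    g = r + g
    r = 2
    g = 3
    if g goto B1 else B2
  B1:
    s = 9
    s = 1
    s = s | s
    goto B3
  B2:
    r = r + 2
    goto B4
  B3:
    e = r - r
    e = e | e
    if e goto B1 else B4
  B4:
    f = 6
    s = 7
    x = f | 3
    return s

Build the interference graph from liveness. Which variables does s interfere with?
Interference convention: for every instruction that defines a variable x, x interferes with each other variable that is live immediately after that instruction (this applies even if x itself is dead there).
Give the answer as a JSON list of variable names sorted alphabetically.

Answer: ["f", "r", "x"]

Analysis:
Per-block:
  B0: def={g,r} ue=∅
  B1: def={s} ue=∅
  B2: def={r} ue={r}
  B3: def={e} ue={r}
  B4: def={f,s,x} ue=∅

Backward fixpoint:
  live B0: ∅→{r}
  live B1: {r}→{r}
  live B2: {r}→∅
  live B3: {r}→{r}
  live B4: ∅→∅

Conflict graph:
  e↔{r}
  f↔{s}
  g↔{r}
  r↔{e,g,s}
  s↔{f,r,x}
  x↔{s}

N(s) = ["f", "r", "x"]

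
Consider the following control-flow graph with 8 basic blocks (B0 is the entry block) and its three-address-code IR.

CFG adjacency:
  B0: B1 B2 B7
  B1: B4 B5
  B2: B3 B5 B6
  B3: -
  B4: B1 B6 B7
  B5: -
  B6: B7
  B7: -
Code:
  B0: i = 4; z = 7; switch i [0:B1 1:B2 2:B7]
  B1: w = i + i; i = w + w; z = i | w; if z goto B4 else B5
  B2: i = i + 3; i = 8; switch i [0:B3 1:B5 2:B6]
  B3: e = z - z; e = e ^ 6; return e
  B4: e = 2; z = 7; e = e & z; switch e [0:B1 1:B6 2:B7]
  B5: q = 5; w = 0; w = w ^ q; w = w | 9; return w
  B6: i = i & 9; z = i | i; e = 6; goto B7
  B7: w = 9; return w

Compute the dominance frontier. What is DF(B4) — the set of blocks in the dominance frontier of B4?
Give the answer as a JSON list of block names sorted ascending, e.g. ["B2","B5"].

idom tree: B1←B0 B2←B0 B3←B2 B4←B1 B5←B0 B6←B0 B7←B0
Dom at joins:
  B1: preds {B0,B4}: {B0} ∩ {B0,B1,B4} = {B0}; idom=B0
  B5: preds {B1,B2}: {B0,B1} ∩ {B0,B2} = {B0}; idom=B0
  B6: preds {B2,B4}: {B0,B2} ∩ {B0,B1,B4} = {B0}; idom=B0
  B7: preds {B0,B4,B6}: {B0} ∩ {B0,B1,B4} ∩ {B0,B6} = {B0}; idom=B0

Frontier:
  join B1 pred B0: · stop@B0
  join B1 pred B4: B4→B1 stop@B0
  join B5 pred B1: B1 stop@B0
  join B5 pred B2: B2 stop@B0
  join B6 pred B2: B2 stop@B0
  join B6 pred B4: B4→B1 stop@B0
  join B7 pred B0: · stop@B0
  join B7 pred B4: B4→B1 stop@B0
  join B7 pred B6: B6 stop@B0
  B0: DF=∅
  B1: DF={B1,B5,B6,B7}
  B2: DF={B5,B6}
  B3: DF=∅
  B4: DF={B1,B6,B7}
  B5: DF=∅
  B6: DF={B7}
  B7: DF=∅

DF(B4) = ["B1", "B6", "B7"]

Answer: ["B1", "B6", "B7"]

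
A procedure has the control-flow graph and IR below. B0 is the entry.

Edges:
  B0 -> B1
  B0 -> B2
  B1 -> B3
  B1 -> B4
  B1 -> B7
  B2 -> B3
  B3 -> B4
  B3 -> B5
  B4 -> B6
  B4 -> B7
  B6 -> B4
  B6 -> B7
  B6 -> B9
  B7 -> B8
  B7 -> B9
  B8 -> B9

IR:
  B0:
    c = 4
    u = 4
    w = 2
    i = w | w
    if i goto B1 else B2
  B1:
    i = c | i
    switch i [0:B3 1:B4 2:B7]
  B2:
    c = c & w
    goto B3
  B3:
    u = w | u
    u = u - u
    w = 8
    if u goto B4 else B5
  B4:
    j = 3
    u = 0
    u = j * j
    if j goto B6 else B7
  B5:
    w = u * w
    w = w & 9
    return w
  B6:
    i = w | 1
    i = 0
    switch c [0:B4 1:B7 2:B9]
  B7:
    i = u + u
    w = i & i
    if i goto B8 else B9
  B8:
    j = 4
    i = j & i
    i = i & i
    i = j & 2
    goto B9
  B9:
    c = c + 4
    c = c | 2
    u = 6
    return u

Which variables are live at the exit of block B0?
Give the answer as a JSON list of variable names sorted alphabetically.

Answer: ["c", "i", "u", "w"]

Analysis:
Per-block:
  B0 def {c,i,u,w} use ∅
  B1 def {i} use {c,i}
  B2 def {c} use {c,w}
  B3 def {u,w} use {u,w}
  B4 def {j,u} use ∅
  B5 def {w} use {u,w}
  B6 def {i} use {c,w}
  B7 def {i,w} use {u}
  B8 def {i,j} use {i}
  B9 def {c,u} use {c}

Live sets:
  B0: in=∅ out={c,i,u,w}
  B1: in={c,i,u,w} out={c,u,w}
  B2: in={c,u,w} out={c,u,w}
  B3: in={c,u,w} out={c,u,w}
  B4: in={c,w} out={c,u,w}
  B5: in={u,w} out=∅
  B6: in={c,u,w} out={c,u,w}
  B7: in={c,u} out={c,i}
  B8: in={c,i} out={c}
  B9: in={c} out=∅

live-out(B0) = ["c", "i", "u", "w"]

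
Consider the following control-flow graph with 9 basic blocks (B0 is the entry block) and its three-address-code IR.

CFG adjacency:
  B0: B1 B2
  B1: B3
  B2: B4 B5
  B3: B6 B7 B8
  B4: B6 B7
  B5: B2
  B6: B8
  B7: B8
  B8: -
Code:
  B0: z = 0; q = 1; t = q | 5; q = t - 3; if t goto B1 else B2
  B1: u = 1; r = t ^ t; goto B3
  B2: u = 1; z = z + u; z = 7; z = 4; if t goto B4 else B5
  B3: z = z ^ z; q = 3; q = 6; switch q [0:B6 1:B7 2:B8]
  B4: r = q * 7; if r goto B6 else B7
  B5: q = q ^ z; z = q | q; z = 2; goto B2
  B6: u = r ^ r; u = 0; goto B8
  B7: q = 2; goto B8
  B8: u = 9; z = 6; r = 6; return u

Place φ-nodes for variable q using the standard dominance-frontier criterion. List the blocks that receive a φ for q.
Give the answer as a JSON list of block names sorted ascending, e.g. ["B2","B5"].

Answer: ["B2", "B6", "B7", "B8"]

Derivation:
idom tree: B1←B0 B2←B0 B3←B1 B4←B2 B5←B2 B6←B0 B7←B0 B8←B0
Dom∩ at merges:
  B2: preds {B0,B5}: {B0} ∩ {B0,B2,B5} = {B0}; idom=B0
  B6: preds {B3,B4}: {B0,B1,B3} ∩ {B0,B2,B4} = {B0}; idom=B0
  B7: preds {B3,B4}: {B0,B1,B3} ∩ {B0,B2,B4} = {B0}; idom=B0
  B8: preds {B3,B6,B7}: {B0,B1,B3} ∩ {B0,B6} ∩ {B0,B7} = {B0}; idom=B0

DF derivation:
  join B2 pred B0: · stop@B0
  join B2 pred B5: B5→B2 stop@B0
  join B6 pred B3: B3→B1 stop@B0
  join B6 pred B4: B4→B2 stop@B0
  join B7 pred B3: B3→B1 stop@B0
  join B7 pred B4: B4→B2 stop@B0
  join B8 pred B3: B3→B1 stop@B0
  join B8 pred B6: B6 stop@B0
  join B8 pred B7: B7 stop@B0
  B0 → ∅
  B1 → {B6,B7,B8}
  B2 → {B2,B6,B7}
  B3 → {B6,B7,B8}
  B4 → {B6,B7}
  B5 → {B2}
  B6 → {B8}
  B7 → {B8}
  B8 → ∅

φ for q: defs {B0,B3,B5,B7}
  DF⁺ = {B2,B6,B7,B8}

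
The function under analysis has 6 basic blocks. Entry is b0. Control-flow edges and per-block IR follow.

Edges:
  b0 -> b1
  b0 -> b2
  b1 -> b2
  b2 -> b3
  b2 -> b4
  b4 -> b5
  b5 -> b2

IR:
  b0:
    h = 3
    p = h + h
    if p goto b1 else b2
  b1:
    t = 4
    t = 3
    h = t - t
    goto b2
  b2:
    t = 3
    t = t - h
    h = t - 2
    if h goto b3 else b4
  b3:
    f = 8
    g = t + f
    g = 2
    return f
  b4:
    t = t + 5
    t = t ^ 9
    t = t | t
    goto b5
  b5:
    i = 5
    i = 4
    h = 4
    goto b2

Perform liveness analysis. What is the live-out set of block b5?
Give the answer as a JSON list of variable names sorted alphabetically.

Answer: ["h"]

Derivation:
Per-block:
  b0: {h,p} / ∅
  b1: {h,t} / ∅
  b2: {h,t} / {h}
  b3: {f,g} / {t}
  b4: {t} / {t}
  b5: {h,i} / ∅

Live sets:
  live b0: ∅→{h}
  live b1: ∅→{h}
  live b2: {h}→{t}
  live b3: {t}→∅
  live b4: {t}→∅
  live b5: ∅→{h}

live-out(b5) = ["h"]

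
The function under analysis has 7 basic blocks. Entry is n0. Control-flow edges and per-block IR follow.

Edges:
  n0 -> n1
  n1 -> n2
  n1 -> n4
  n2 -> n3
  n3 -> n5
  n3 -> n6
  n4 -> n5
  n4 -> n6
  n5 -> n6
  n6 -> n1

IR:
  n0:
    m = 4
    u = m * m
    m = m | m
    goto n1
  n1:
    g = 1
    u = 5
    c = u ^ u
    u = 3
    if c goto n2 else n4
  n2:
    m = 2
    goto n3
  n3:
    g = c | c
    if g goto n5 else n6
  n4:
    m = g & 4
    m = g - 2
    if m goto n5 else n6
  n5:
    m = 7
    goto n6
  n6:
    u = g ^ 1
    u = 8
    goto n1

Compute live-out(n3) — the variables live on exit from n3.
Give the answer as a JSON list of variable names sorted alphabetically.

Answer: ["g"]

Working:
def/use:
  n0 def {m,u} use ∅
  n1 def {c,g,u} use ∅
  n2 def {m} use ∅
  n3 def {g} use {c}
  n4 def {m} use {g}
  n5 def {m} use ∅
  n6 def {u} use {g}

Live sets:
  live n0: ∅→∅
  live n1: ∅→{c,g}
  live n2: {c}→{c}
  live n3: {c}→{g}
  live n4: {g}→{g}
  live n5: {g}→{g}
  live n6: {g}→∅

live-out(n3) = ["g"]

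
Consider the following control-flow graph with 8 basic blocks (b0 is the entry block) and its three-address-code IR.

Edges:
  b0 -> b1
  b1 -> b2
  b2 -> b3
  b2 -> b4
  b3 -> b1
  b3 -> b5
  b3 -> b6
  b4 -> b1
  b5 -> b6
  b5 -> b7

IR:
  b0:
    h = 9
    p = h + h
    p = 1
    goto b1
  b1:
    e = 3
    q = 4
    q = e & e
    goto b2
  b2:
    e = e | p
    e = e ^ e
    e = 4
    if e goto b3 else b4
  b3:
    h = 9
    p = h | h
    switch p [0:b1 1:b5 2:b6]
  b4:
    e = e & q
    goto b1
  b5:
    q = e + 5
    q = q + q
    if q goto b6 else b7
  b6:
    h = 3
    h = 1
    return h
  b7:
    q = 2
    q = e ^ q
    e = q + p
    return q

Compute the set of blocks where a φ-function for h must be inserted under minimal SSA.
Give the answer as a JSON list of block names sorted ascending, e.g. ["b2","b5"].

idom tree: b1←b0 b2←b1 b3←b2 b4←b2 b5←b3 b6←b3 b7←b5
Dom∩ at merges:
  b1: preds {b0,b3,b4}: {b0} ∩ {b0,b1,b2,b3} ∩ {b0,b1,b2,b4} = {b0}; idom=b0
  b6: preds {b3,b5}: {b0,b1,b2,b3} ∩ {b0,b1,b2,b3,b5} = {b0,b1,b2,b3}; idom=b3

DF derivation:
  join b1 pred b0: · stop@b0
  join b1 pred b3: b3→b2→b1 stop@b0
  join b1 pred b4: b4→b2→b1 stop@b0
  join b6 pred b3: · stop@b3
  join b6 pred b5: b5 stop@b3
  DF(b0)=∅
  DF(b1)={b1}
  DF(b2)={b1}
  DF(b3)={b1}
  DF(b4)={b1}
  DF(b5)={b6}
  DF(b6)=∅
  DF(b7)=∅

φ for h: defs {b0,b3,b6}
  DF⁺ = {b1}

Answer: ["b1"]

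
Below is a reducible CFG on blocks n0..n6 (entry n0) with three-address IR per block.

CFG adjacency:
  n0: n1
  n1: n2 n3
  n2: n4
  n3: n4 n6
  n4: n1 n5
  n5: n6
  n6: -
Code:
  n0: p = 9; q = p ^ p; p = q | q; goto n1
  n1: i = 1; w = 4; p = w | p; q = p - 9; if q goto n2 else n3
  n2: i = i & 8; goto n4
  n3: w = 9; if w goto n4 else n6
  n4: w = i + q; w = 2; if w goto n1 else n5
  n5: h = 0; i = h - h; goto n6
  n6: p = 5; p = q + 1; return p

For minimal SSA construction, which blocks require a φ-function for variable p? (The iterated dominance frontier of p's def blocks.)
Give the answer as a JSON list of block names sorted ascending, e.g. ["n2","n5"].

Answer: ["n1"]

Analysis:
idom tree: n1←n0 n2←n1 n3←n1 n4←n1 n5←n4 n6←n1
Join-block Dom:
  n1: preds {n0,n4}: {n0} ∩ {n0,n1,n4} = {n0}; idom=n0
  n4: preds {n2,n3}: {n0,n1,n2} ∩ {n0,n1,n3} = {n0,n1}; idom=n1
  n6: preds {n3,n5}: {n0,n1,n3} ∩ {n0,n1,n4,n5} = {n0,n1}; idom=n1

DF derivation:
  n1←n0: walk · to n0
  n1←n4: walk n4→n1 to n0
  n4←n2: walk n2 to n1
  n4←n3: walk n3 to n1
  n6←n3: walk n3 to n1
  n6←n5: walk n5→n4 to n1
  n0: DF=∅
  n1: DF={n1}
  n2: DF={n4}
  n3: DF={n4,n6}
  n4: DF={n1,n6}
  n5: DF={n6}
  n6: DF=∅

φ for p: defs {n0,n1,n6}
  DF⁺ = {n1}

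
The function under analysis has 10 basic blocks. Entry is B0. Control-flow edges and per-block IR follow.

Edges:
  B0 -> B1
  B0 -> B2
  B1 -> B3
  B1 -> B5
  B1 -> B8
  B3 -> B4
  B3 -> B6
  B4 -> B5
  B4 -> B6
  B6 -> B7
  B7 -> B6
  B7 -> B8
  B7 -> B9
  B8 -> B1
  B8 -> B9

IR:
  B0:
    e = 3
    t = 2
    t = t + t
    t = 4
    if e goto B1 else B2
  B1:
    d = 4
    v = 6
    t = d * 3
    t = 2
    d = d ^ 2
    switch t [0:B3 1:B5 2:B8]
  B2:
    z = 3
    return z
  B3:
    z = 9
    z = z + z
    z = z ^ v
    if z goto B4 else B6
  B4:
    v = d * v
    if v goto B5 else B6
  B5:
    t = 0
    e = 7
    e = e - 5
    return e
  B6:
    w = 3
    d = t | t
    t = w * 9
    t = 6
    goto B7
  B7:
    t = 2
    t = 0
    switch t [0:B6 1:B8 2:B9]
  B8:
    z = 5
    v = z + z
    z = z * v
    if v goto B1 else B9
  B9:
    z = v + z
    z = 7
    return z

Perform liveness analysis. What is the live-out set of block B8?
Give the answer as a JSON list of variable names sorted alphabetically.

Per-block:
  B0 def {e,t} use ∅
  B1 def {d,t,v} use ∅
  B2 def {z} use ∅
  B3 def {z} use {v}
  B4 def {v} use {d,v}
  B5 def {e,t} use ∅
  B6 def {d,t,w} use {t}
  B7 def {t} use ∅
  B8 def {v,z} use ∅
  B9 def {z} use {v,z}

Liveness:
  B0: in=∅ out=∅
  B1: in=∅ out={d,t,v}
  B2: in=∅ out=∅
  B3: in={d,t,v} out={d,t,v,z}
  B4: in={d,t,v,z} out={t,v,z}
  B5: in=∅ out=∅
  B6: in={t,v,z} out={v,z}
  B7: in={v,z} out={t,v,z}
  B8: in=∅ out={v,z}
  B9: in={v,z} out=∅

live-out(B8) = ["v", "z"]

Answer: ["v", "z"]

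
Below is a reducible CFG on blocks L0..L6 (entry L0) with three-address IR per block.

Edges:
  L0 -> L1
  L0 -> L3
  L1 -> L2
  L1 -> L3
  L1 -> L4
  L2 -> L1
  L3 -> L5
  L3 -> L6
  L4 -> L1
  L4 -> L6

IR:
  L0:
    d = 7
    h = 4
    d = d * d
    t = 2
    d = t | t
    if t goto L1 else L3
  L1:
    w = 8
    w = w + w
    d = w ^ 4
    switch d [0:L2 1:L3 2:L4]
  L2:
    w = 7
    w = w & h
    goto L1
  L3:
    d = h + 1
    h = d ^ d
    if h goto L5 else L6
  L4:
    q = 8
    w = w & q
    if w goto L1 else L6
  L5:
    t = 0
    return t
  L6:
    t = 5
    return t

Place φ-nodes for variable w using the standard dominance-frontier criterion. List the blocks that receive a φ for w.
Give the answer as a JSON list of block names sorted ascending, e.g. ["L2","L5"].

Answer: ["L1", "L3", "L6"]

Working:
idom tree: L1←L0 L2←L1 L3←L0 L4←L1 L5←L3 L6←L0
Dom at joins:
  L1: preds {L0,L2,L4}: {L0} ∩ {L0,L1,L2} ∩ {L0,L1,L4} = {L0}; idom=L0
  L3: preds {L0,L1}: {L0} ∩ {L0,L1} = {L0}; idom=L0
  L6: preds {L3,L4}: {L0,L3} ∩ {L0,L1,L4} = {L0}; idom=L0

DF derivation:
  L1←L0: walk · to L0
  L1←L2: walk L2→L1 to L0
  L1←L4: walk L4→L1 to L0
  L3←L0: walk · to L0
  L3←L1: walk L1 to L0
  L6←L3: walk L3 to L0
  L6←L4: walk L4→L1 to L0
  L0 → ∅
  L1 → {L1,L3,L6}
  L2 → {L1}
  L3 → {L6}
  L4 → {L1,L6}
  L5 → ∅
  L6 → ∅

φ for w: defs {L1,L2,L4}
  DF⁺ = {L1,L3,L6}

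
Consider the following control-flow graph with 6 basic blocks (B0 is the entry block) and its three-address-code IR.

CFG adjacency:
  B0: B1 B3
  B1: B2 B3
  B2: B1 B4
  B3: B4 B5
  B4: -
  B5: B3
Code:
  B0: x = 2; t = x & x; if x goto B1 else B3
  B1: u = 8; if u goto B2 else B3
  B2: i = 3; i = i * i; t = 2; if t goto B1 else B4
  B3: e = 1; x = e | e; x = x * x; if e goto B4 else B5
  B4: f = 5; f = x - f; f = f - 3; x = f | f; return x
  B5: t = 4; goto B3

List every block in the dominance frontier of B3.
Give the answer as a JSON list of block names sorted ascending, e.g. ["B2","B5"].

idom tree: B1←B0 B2←B1 B3←B0 B4←B0 B5←B3
Dom∩ at merges:
  B1: preds {B0,B2}: {B0} ∩ {B0,B1,B2} = {B0}; idom=B0
  B3: preds {B0,B1,B5}: {B0} ∩ {B0,B1} ∩ {B0,B3,B5} = {B0}; idom=B0
  B4: preds {B2,B3}: {B0,B1,B2} ∩ {B0,B3} = {B0}; idom=B0

DF derivation:
  join B1 pred B0: · stop@B0
  join B1 pred B2: B2→B1 stop@B0
  join B3 pred B0: · stop@B0
  join B3 pred B1: B1 stop@B0
  join B3 pred B5: B5→B3 stop@B0
  join B4 pred B2: B2→B1 stop@B0
  join B4 pred B3: B3 stop@B0
  B0 → ∅
  B1 → {B1,B3,B4}
  B2 → {B1,B4}
  B3 → {B3,B4}
  B4 → ∅
  B5 → {B3}

DF(B3) = ["B3", "B4"]

Answer: ["B3", "B4"]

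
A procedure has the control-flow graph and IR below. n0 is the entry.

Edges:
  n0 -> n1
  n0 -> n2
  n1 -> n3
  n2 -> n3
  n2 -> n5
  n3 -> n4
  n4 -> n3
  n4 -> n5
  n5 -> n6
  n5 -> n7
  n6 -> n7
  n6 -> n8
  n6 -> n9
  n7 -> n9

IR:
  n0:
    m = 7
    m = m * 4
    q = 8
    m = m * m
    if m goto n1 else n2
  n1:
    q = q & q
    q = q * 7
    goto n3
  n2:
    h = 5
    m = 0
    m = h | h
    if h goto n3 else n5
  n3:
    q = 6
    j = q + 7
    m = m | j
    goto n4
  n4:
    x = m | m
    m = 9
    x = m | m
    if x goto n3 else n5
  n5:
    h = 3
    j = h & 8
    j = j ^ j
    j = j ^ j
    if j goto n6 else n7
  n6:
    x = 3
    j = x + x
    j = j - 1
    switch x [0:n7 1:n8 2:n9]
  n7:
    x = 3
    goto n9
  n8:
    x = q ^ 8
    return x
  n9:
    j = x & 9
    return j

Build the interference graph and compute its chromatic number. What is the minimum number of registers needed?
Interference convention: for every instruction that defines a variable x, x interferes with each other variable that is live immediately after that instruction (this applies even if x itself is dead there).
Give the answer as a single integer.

def/use:
  n0: {m,q} / ∅
  n1: {q} / {q}
  n2: {h,m} / ∅
  n3: {j,m,q} / {m}
  n4: {m,x} / {m}
  n5: {h,j} / ∅
  n6: {j,x} / ∅
  n7: {x} / ∅
  n8: {x} / {q}
  n9: {j} / {x}

Backward fixpoint:
  live n0: ∅→{m,q}
  live n1: {m,q}→{m}
  live n2: {q}→{m,q}
  live n3: {m}→{m,q}
  live n4: {m,q}→{m,q}
  live n5: {q}→{q}
  live n6: {q}→{q,x}
  live n7: ∅→{x}
  live n8: {q}→∅
  live n9: {x}→∅

Interference:
  h: {m,q}
  j: {m,q,x}
  m: {h,j,q,x}
  q: {h,j,m,x}
  x: {j,m,q}

Registers:
  lower bound: {j,m,q,x} mutually conflict ⇒ χ ≥ 4
  4-colouring: r0={m}  r1={q}  r2={h,j}  r3={x}
  χ = 4

Answer: 4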